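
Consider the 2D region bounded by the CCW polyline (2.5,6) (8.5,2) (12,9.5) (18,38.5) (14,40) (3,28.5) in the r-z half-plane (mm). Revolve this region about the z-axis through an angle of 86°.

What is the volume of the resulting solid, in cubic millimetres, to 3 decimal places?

Profile (r,z), 6 vertices: (2.5,6) (8.5,2) (12,9.5) (18,38.5) (14,40) (3,28.5)
edge 0: (2.5,6)→(8.5,2)  cross = 2.5·2 − 8.5·6 = -46.0000; (r_i+r_j)·cross = 11·-46.0000 = -506.0000
edge 1: (8.5,2)→(12,9.5)  cross = 8.5·9.5 − 12·2 = 56.7500; (r_i+r_j)·cross = 20.5·56.7500 = 1163.3750
edge 2: (12,9.5)→(18,38.5)  cross = 12·38.5 − 18·9.5 = 291.0000; (r_i+r_j)·cross = 30·291.0000 = 8730.0000
edge 3: (18,38.5)→(14,40)  cross = 18·40 − 14·38.5 = 181.0000; (r_i+r_j)·cross = 32·181.0000 = 5792.0000
edge 4: (14,40)→(3,28.5)  cross = 14·28.5 − 3·40 = 279.0000; (r_i+r_j)·cross = 17·279.0000 = 4743.0000
edge 5: (3,28.5)→(2.5,6)  cross = 3·6 − 2.5·28.5 = -53.2500; (r_i+r_j)·cross = 5.5·-53.2500 = -292.8750
Σcross = 708.5000 → A = |Σcross|/2 = 354.2500 mm²
Σ(r_i+r_j)·cross = 19629.5000 → first moment M = |Σ|/6 = 3271.5833
R_c = M/A = 3271.5833/354.2500 = 9.2352 mm
θ = 86° = 1.500983 rad
V = θ·R_c·A = 1.500983·9.2352·354.2500 = 4910.591 mm³

Volume = 4910.591 mm³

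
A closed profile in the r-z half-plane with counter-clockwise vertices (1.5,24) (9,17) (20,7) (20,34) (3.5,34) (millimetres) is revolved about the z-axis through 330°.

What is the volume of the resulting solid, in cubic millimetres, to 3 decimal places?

Profile (r,z), 5 vertices: (1.5,24) (9,17) (20,7) (20,34) (3.5,34)
edge 0: (1.5,24)→(9,17)  cross = 1.5·17 − 9·24 = -190.5000; (r_i+r_j)·cross = 10.5·-190.5000 = -2000.2500
edge 1: (9,17)→(20,7)  cross = 9·7 − 20·17 = -277.0000; (r_i+r_j)·cross = 29·-277.0000 = -8033.0000
edge 2: (20,7)→(20,34)  cross = 20·34 − 20·7 = 540.0000; (r_i+r_j)·cross = 40·540.0000 = 21600.0000
edge 3: (20,34)→(3.5,34)  cross = 20·34 − 3.5·34 = 561.0000; (r_i+r_j)·cross = 23.5·561.0000 = 13183.5000
edge 4: (3.5,34)→(1.5,24)  cross = 3.5·24 − 1.5·34 = 33.0000; (r_i+r_j)·cross = 5·33.0000 = 165.0000
Σcross = 666.5000 → A = |Σcross|/2 = 333.2500 mm²
Σ(r_i+r_j)·cross = 24915.2500 → first moment M = |Σ|/6 = 4152.5417
R_c = M/A = 4152.5417/333.2500 = 12.4607 mm
θ = 330° = 5.759587 rad
V = θ·R_c·A = 5.759587·12.4607·333.2500 = 23916.923 mm³

Volume = 23916.923 mm³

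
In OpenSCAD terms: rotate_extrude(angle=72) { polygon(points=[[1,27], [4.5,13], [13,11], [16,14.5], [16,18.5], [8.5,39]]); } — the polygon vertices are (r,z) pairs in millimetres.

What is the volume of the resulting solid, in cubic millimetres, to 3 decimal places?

Profile (r,z), 6 vertices: (1,27) (4.5,13) (13,11) (16,14.5) (16,18.5) (8.5,39)
edge 0: (1,27)→(4.5,13)  cross = 1·13 − 4.5·27 = -108.5000; (r_i+r_j)·cross = 5.5·-108.5000 = -596.7500
edge 1: (4.5,13)→(13,11)  cross = 4.5·11 − 13·13 = -119.5000; (r_i+r_j)·cross = 17.5·-119.5000 = -2091.2500
edge 2: (13,11)→(16,14.5)  cross = 13·14.5 − 16·11 = 12.5000; (r_i+r_j)·cross = 29·12.5000 = 362.5000
edge 3: (16,14.5)→(16,18.5)  cross = 16·18.5 − 16·14.5 = 64.0000; (r_i+r_j)·cross = 32·64.0000 = 2048.0000
edge 4: (16,18.5)→(8.5,39)  cross = 16·39 − 8.5·18.5 = 466.7500; (r_i+r_j)·cross = 24.5·466.7500 = 11435.3750
edge 5: (8.5,39)→(1,27)  cross = 8.5·27 − 1·39 = 190.5000; (r_i+r_j)·cross = 9.5·190.5000 = 1809.7500
Σcross = 505.7500 → A = |Σcross|/2 = 252.8750 mm²
Σ(r_i+r_j)·cross = 12967.6250 → first moment M = |Σ|/6 = 2161.2708
R_c = M/A = 2161.2708/252.8750 = 8.5468 mm
θ = 72° = 1.256637 rad
V = θ·R_c·A = 1.256637·8.5468·252.8750 = 2715.933 mm³

Volume = 2715.933 mm³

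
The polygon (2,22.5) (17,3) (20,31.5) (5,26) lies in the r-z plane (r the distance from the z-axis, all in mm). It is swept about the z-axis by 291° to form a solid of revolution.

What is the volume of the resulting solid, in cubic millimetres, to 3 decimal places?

Profile (r,z), 4 vertices: (2,22.5) (17,3) (20,31.5) (5,26)
edge 0: (2,22.5)→(17,3)  cross = 2·3 − 17·22.5 = -376.5000; (r_i+r_j)·cross = 19·-376.5000 = -7153.5000
edge 1: (17,3)→(20,31.5)  cross = 17·31.5 − 20·3 = 475.5000; (r_i+r_j)·cross = 37·475.5000 = 17593.5000
edge 2: (20,31.5)→(5,26)  cross = 20·26 − 5·31.5 = 362.5000; (r_i+r_j)·cross = 25·362.5000 = 9062.5000
edge 3: (5,26)→(2,22.5)  cross = 5·22.5 − 2·26 = 60.5000; (r_i+r_j)·cross = 7·60.5000 = 423.5000
Σcross = 522.0000 → A = |Σcross|/2 = 261.0000 mm²
Σ(r_i+r_j)·cross = 19926.0000 → first moment M = |Σ|/6 = 3321.0000
R_c = M/A = 3321.0000/261.0000 = 12.7241 mm
θ = 291° = 5.078908 rad
V = θ·R_c·A = 5.078908·12.7241·261.0000 = 16867.054 mm³

Volume = 16867.054 mm³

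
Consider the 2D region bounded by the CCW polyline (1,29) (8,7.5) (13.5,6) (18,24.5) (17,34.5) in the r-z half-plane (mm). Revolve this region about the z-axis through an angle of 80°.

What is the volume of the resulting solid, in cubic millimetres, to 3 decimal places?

Volume = 4482.413 mm³

Profile (r,z), 5 vertices: (1,29) (8,7.5) (13.5,6) (18,24.5) (17,34.5)
edge 0: (1,29)→(8,7.5)  cross = 1·7.5 − 8·29 = -224.5000; (r_i+r_j)·cross = 9·-224.5000 = -2020.5000
edge 1: (8,7.5)→(13.5,6)  cross = 8·6 − 13.5·7.5 = -53.2500; (r_i+r_j)·cross = 21.5·-53.2500 = -1144.8750
edge 2: (13.5,6)→(18,24.5)  cross = 13.5·24.5 − 18·6 = 222.7500; (r_i+r_j)·cross = 31.5·222.7500 = 7016.6250
edge 3: (18,24.5)→(17,34.5)  cross = 18·34.5 − 17·24.5 = 204.5000; (r_i+r_j)·cross = 35·204.5000 = 7157.5000
edge 4: (17,34.5)→(1,29)  cross = 17·29 − 1·34.5 = 458.5000; (r_i+r_j)·cross = 18·458.5000 = 8253.0000
Σcross = 608.0000 → A = |Σcross|/2 = 304.0000 mm²
Σ(r_i+r_j)·cross = 19261.7500 → first moment M = |Σ|/6 = 3210.2917
R_c = M/A = 3210.2917/304.0000 = 10.5602 mm
θ = 80° = 1.396263 rad
V = θ·R_c·A = 1.396263·10.5602·304.0000 = 4482.413 mm³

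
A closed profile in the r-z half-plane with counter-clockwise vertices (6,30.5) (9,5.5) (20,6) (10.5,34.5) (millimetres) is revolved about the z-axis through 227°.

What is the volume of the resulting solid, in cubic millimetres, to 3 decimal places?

Volume = 10397.092 mm³

Profile (r,z), 4 vertices: (6,30.5) (9,5.5) (20,6) (10.5,34.5)
edge 0: (6,30.5)→(9,5.5)  cross = 6·5.5 − 9·30.5 = -241.5000; (r_i+r_j)·cross = 15·-241.5000 = -3622.5000
edge 1: (9,5.5)→(20,6)  cross = 9·6 − 20·5.5 = -56.0000; (r_i+r_j)·cross = 29·-56.0000 = -1624.0000
edge 2: (20,6)→(10.5,34.5)  cross = 20·34.5 − 10.5·6 = 627.0000; (r_i+r_j)·cross = 30.5·627.0000 = 19123.5000
edge 3: (10.5,34.5)→(6,30.5)  cross = 10.5·30.5 − 6·34.5 = 113.2500; (r_i+r_j)·cross = 16.5·113.2500 = 1868.6250
Σcross = 442.7500 → A = |Σcross|/2 = 221.3750 mm²
Σ(r_i+r_j)·cross = 15745.6250 → first moment M = |Σ|/6 = 2624.2708
R_c = M/A = 2624.2708/221.3750 = 11.8544 mm
θ = 227° = 3.961897 rad
V = θ·R_c·A = 3.961897·11.8544·221.3750 = 10397.092 mm³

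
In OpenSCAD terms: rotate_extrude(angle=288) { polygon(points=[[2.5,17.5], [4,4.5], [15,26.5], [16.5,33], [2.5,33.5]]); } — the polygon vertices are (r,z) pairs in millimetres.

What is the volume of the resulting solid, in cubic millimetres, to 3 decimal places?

Volume = 9134.495 mm³

Profile (r,z), 5 vertices: (2.5,17.5) (4,4.5) (15,26.5) (16.5,33) (2.5,33.5)
edge 0: (2.5,17.5)→(4,4.5)  cross = 2.5·4.5 − 4·17.5 = -58.7500; (r_i+r_j)·cross = 6.5·-58.7500 = -381.8750
edge 1: (4,4.5)→(15,26.5)  cross = 4·26.5 − 15·4.5 = 38.5000; (r_i+r_j)·cross = 19·38.5000 = 731.5000
edge 2: (15,26.5)→(16.5,33)  cross = 15·33 − 16.5·26.5 = 57.7500; (r_i+r_j)·cross = 31.5·57.7500 = 1819.1250
edge 3: (16.5,33)→(2.5,33.5)  cross = 16.5·33.5 − 2.5·33 = 470.2500; (r_i+r_j)·cross = 19·470.2500 = 8934.7500
edge 4: (2.5,33.5)→(2.5,17.5)  cross = 2.5·17.5 − 2.5·33.5 = -40.0000; (r_i+r_j)·cross = 5·-40.0000 = -200.0000
Σcross = 467.7500 → A = |Σcross|/2 = 233.8750 mm²
Σ(r_i+r_j)·cross = 10903.5000 → first moment M = |Σ|/6 = 1817.2500
R_c = M/A = 1817.2500/233.8750 = 7.7702 mm
θ = 288° = 5.026548 rad
V = θ·R_c·A = 5.026548·7.7702·233.8750 = 9134.495 mm³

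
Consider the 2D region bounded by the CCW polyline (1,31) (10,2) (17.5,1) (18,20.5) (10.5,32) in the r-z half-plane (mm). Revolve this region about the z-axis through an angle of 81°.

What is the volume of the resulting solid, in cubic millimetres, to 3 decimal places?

Profile (r,z), 5 vertices: (1,31) (10,2) (17.5,1) (18,20.5) (10.5,32)
edge 0: (1,31)→(10,2)  cross = 1·2 − 10·31 = -308.0000; (r_i+r_j)·cross = 11·-308.0000 = -3388.0000
edge 1: (10,2)→(17.5,1)  cross = 10·1 − 17.5·2 = -25.0000; (r_i+r_j)·cross = 27.5·-25.0000 = -687.5000
edge 2: (17.5,1)→(18,20.5)  cross = 17.5·20.5 − 18·1 = 340.7500; (r_i+r_j)·cross = 35.5·340.7500 = 12096.6250
edge 3: (18,20.5)→(10.5,32)  cross = 18·32 − 10.5·20.5 = 360.7500; (r_i+r_j)·cross = 28.5·360.7500 = 10281.3750
edge 4: (10.5,32)→(1,31)  cross = 10.5·31 − 1·32 = 293.5000; (r_i+r_j)·cross = 11.5·293.5000 = 3375.2500
Σcross = 662.0000 → A = |Σcross|/2 = 331.0000 mm²
Σ(r_i+r_j)·cross = 21677.7500 → first moment M = |Σ|/6 = 3612.9583
R_c = M/A = 3612.9583/331.0000 = 10.9153 mm
θ = 81° = 1.413717 rad
V = θ·R_c·A = 1.413717·10.9153·331.0000 = 5107.700 mm³

Volume = 5107.700 mm³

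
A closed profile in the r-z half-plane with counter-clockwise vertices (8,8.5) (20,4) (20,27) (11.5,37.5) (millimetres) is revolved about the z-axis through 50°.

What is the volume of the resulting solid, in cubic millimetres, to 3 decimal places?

Profile (r,z), 4 vertices: (8,8.5) (20,4) (20,27) (11.5,37.5)
edge 0: (8,8.5)→(20,4)  cross = 8·4 − 20·8.5 = -138.0000; (r_i+r_j)·cross = 28·-138.0000 = -3864.0000
edge 1: (20,4)→(20,27)  cross = 20·27 − 20·4 = 460.0000; (r_i+r_j)·cross = 40·460.0000 = 18400.0000
edge 2: (20,27)→(11.5,37.5)  cross = 20·37.5 − 11.5·27 = 439.5000; (r_i+r_j)·cross = 31.5·439.5000 = 13844.2500
edge 3: (11.5,37.5)→(8,8.5)  cross = 11.5·8.5 − 8·37.5 = -202.2500; (r_i+r_j)·cross = 19.5·-202.2500 = -3943.8750
Σcross = 559.2500 → A = |Σcross|/2 = 279.6250 mm²
Σ(r_i+r_j)·cross = 24436.3750 → first moment M = |Σ|/6 = 4072.7292
R_c = M/A = 4072.7292/279.6250 = 14.5650 mm
θ = 50° = 0.872665 rad
V = θ·R_c·A = 0.872665·14.5650·279.6250 = 3554.127 mm³

Volume = 3554.127 mm³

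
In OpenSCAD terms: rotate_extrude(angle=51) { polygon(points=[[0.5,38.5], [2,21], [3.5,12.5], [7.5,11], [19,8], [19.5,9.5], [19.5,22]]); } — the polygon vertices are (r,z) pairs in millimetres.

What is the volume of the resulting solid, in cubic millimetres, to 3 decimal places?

Volume = 3004.927 mm³

Profile (r,z), 7 vertices: (0.5,38.5) (2,21) (3.5,12.5) (7.5,11) (19,8) (19.5,9.5) (19.5,22)
edge 0: (0.5,38.5)→(2,21)  cross = 0.5·21 − 2·38.5 = -66.5000; (r_i+r_j)·cross = 2.5·-66.5000 = -166.2500
edge 1: (2,21)→(3.5,12.5)  cross = 2·12.5 − 3.5·21 = -48.5000; (r_i+r_j)·cross = 5.5·-48.5000 = -266.7500
edge 2: (3.5,12.5)→(7.5,11)  cross = 3.5·11 − 7.5·12.5 = -55.2500; (r_i+r_j)·cross = 11·-55.2500 = -607.7500
edge 3: (7.5,11)→(19,8)  cross = 7.5·8 − 19·11 = -149.0000; (r_i+r_j)·cross = 26.5·-149.0000 = -3948.5000
edge 4: (19,8)→(19.5,9.5)  cross = 19·9.5 − 19.5·8 = 24.5000; (r_i+r_j)·cross = 38.5·24.5000 = 943.2500
edge 5: (19.5,9.5)→(19.5,22)  cross = 19.5·22 − 19.5·9.5 = 243.7500; (r_i+r_j)·cross = 39·243.7500 = 9506.2500
edge 6: (19.5,22)→(0.5,38.5)  cross = 19.5·38.5 − 0.5·22 = 739.7500; (r_i+r_j)·cross = 20·739.7500 = 14795.0000
Σcross = 688.7500 → A = |Σcross|/2 = 344.3750 mm²
Σ(r_i+r_j)·cross = 20255.2500 → first moment M = |Σ|/6 = 3375.8750
R_c = M/A = 3375.8750/344.3750 = 9.8029 mm
θ = 51° = 0.890118 rad
V = θ·R_c·A = 0.890118·9.8029·344.3750 = 3004.927 mm³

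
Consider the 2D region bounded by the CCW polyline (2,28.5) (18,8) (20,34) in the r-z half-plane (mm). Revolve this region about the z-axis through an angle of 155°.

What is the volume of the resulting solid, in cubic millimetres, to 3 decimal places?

Volume = 8242.027 mm³

Profile (r,z), 3 vertices: (2,28.5) (18,8) (20,34)
edge 0: (2,28.5)→(18,8)  cross = 2·8 − 18·28.5 = -497.0000; (r_i+r_j)·cross = 20·-497.0000 = -9940.0000
edge 1: (18,8)→(20,34)  cross = 18·34 − 20·8 = 452.0000; (r_i+r_j)·cross = 38·452.0000 = 17176.0000
edge 2: (20,34)→(2,28.5)  cross = 20·28.5 − 2·34 = 502.0000; (r_i+r_j)·cross = 22·502.0000 = 11044.0000
Σcross = 457.0000 → A = |Σcross|/2 = 228.5000 mm²
Σ(r_i+r_j)·cross = 18280.0000 → first moment M = |Σ|/6 = 3046.6667
R_c = M/A = 3046.6667/228.5000 = 13.3333 mm
θ = 155° = 2.705260 rad
V = θ·R_c·A = 2.705260·13.3333·228.5000 = 8242.027 mm³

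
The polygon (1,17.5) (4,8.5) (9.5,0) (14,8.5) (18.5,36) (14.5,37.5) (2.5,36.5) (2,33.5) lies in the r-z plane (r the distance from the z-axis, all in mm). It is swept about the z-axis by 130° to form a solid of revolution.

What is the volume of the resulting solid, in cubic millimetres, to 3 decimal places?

Volume = 9413.593 mm³

Profile (r,z), 8 vertices: (1,17.5) (4,8.5) (9.5,0) (14,8.5) (18.5,36) (14.5,37.5) (2.5,36.5) (2,33.5)
edge 0: (1,17.5)→(4,8.5)  cross = 1·8.5 − 4·17.5 = -61.5000; (r_i+r_j)·cross = 5·-61.5000 = -307.5000
edge 1: (4,8.5)→(9.5,0)  cross = 4·0 − 9.5·8.5 = -80.7500; (r_i+r_j)·cross = 13.5·-80.7500 = -1090.1250
edge 2: (9.5,0)→(14,8.5)  cross = 9.5·8.5 − 14·0 = 80.7500; (r_i+r_j)·cross = 23.5·80.7500 = 1897.6250
edge 3: (14,8.5)→(18.5,36)  cross = 14·36 − 18.5·8.5 = 346.7500; (r_i+r_j)·cross = 32.5·346.7500 = 11269.3750
edge 4: (18.5,36)→(14.5,37.5)  cross = 18.5·37.5 − 14.5·36 = 171.7500; (r_i+r_j)·cross = 33·171.7500 = 5667.7500
edge 5: (14.5,37.5)→(2.5,36.5)  cross = 14.5·36.5 − 2.5·37.5 = 435.5000; (r_i+r_j)·cross = 17·435.5000 = 7403.5000
edge 6: (2.5,36.5)→(2,33.5)  cross = 2.5·33.5 − 2·36.5 = 10.7500; (r_i+r_j)·cross = 4.5·10.7500 = 48.3750
edge 7: (2,33.5)→(1,17.5)  cross = 2·17.5 − 1·33.5 = 1.5000; (r_i+r_j)·cross = 3·1.5000 = 4.5000
Σcross = 904.7500 → A = |Σcross|/2 = 452.3750 mm²
Σ(r_i+r_j)·cross = 24893.5000 → first moment M = |Σ|/6 = 4148.9167
R_c = M/A = 4148.9167/452.3750 = 9.1714 mm
θ = 130° = 2.268928 rad
V = θ·R_c·A = 2.268928·9.1714·452.3750 = 9413.593 mm³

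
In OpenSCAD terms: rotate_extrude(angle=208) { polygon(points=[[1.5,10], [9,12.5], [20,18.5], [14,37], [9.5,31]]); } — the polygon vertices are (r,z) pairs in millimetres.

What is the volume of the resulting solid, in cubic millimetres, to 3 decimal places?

Volume = 9473.001 mm³

Profile (r,z), 5 vertices: (1.5,10) (9,12.5) (20,18.5) (14,37) (9.5,31)
edge 0: (1.5,10)→(9,12.5)  cross = 1.5·12.5 − 9·10 = -71.2500; (r_i+r_j)·cross = 10.5·-71.2500 = -748.1250
edge 1: (9,12.5)→(20,18.5)  cross = 9·18.5 − 20·12.5 = -83.5000; (r_i+r_j)·cross = 29·-83.5000 = -2421.5000
edge 2: (20,18.5)→(14,37)  cross = 20·37 − 14·18.5 = 481.0000; (r_i+r_j)·cross = 34·481.0000 = 16354.0000
edge 3: (14,37)→(9.5,31)  cross = 14·31 − 9.5·37 = 82.5000; (r_i+r_j)·cross = 23.5·82.5000 = 1938.7500
edge 4: (9.5,31)→(1.5,10)  cross = 9.5·10 − 1.5·31 = 48.5000; (r_i+r_j)·cross = 11·48.5000 = 533.5000
Σcross = 457.2500 → A = |Σcross|/2 = 228.6250 mm²
Σ(r_i+r_j)·cross = 15656.6250 → first moment M = |Σ|/6 = 2609.4375
R_c = M/A = 2609.4375/228.6250 = 11.4136 mm
θ = 208° = 3.630285 rad
V = θ·R_c·A = 3.630285·11.4136·228.6250 = 9473.001 mm³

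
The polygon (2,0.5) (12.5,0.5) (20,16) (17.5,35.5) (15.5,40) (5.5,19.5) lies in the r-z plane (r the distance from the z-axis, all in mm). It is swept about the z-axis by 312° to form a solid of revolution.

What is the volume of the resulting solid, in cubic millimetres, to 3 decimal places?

Profile (r,z), 6 vertices: (2,0.5) (12.5,0.5) (20,16) (17.5,35.5) (15.5,40) (5.5,19.5)
edge 0: (2,0.5)→(12.5,0.5)  cross = 2·0.5 − 12.5·0.5 = -5.2500; (r_i+r_j)·cross = 14.5·-5.2500 = -76.1250
edge 1: (12.5,0.5)→(20,16)  cross = 12.5·16 − 20·0.5 = 190.0000; (r_i+r_j)·cross = 32.5·190.0000 = 6175.0000
edge 2: (20,16)→(17.5,35.5)  cross = 20·35.5 − 17.5·16 = 430.0000; (r_i+r_j)·cross = 37.5·430.0000 = 16125.0000
edge 3: (17.5,35.5)→(15.5,40)  cross = 17.5·40 − 15.5·35.5 = 149.7500; (r_i+r_j)·cross = 33·149.7500 = 4941.7500
edge 4: (15.5,40)→(5.5,19.5)  cross = 15.5·19.5 − 5.5·40 = 82.2500; (r_i+r_j)·cross = 21·82.2500 = 1727.2500
edge 5: (5.5,19.5)→(2,0.5)  cross = 5.5·0.5 − 2·19.5 = -36.2500; (r_i+r_j)·cross = 7.5·-36.2500 = -271.8750
Σcross = 810.5000 → A = |Σcross|/2 = 405.2500 mm²
Σ(r_i+r_j)·cross = 28621.0000 → first moment M = |Σ|/6 = 4770.1667
R_c = M/A = 4770.1667/405.2500 = 11.7709 mm
θ = 312° = 5.445427 rad
V = θ·R_c·A = 5.445427·11.7709·405.2500 = 25975.596 mm³

Volume = 25975.596 mm³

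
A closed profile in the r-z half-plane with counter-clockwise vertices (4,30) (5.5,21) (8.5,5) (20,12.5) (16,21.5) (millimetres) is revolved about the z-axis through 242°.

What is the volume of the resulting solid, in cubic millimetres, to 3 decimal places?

Profile (r,z), 5 vertices: (4,30) (5.5,21) (8.5,5) (20,12.5) (16,21.5)
edge 0: (4,30)→(5.5,21)  cross = 4·21 − 5.5·30 = -81.0000; (r_i+r_j)·cross = 9.5·-81.0000 = -769.5000
edge 1: (5.5,21)→(8.5,5)  cross = 5.5·5 − 8.5·21 = -151.0000; (r_i+r_j)·cross = 14·-151.0000 = -2114.0000
edge 2: (8.5,5)→(20,12.5)  cross = 8.5·12.5 − 20·5 = 6.2500; (r_i+r_j)·cross = 28.5·6.2500 = 178.1250
edge 3: (20,12.5)→(16,21.5)  cross = 20·21.5 − 16·12.5 = 230.0000; (r_i+r_j)·cross = 36·230.0000 = 8280.0000
edge 4: (16,21.5)→(4,30)  cross = 16·30 − 4·21.5 = 394.0000; (r_i+r_j)·cross = 20·394.0000 = 7880.0000
Σcross = 398.2500 → A = |Σcross|/2 = 199.1250 mm²
Σ(r_i+r_j)·cross = 13454.6250 → first moment M = |Σ|/6 = 2242.4375
R_c = M/A = 2242.4375/199.1250 = 11.2615 mm
θ = 242° = 4.223697 rad
V = θ·R_c·A = 4.223697·11.2615·199.1250 = 9471.376 mm³

Volume = 9471.376 mm³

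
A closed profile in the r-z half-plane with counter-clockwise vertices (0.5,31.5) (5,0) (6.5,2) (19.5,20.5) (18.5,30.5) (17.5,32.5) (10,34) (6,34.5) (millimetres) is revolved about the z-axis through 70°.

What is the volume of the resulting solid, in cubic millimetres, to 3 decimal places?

Profile (r,z), 8 vertices: (0.5,31.5) (5,0) (6.5,2) (19.5,20.5) (18.5,30.5) (17.5,32.5) (10,34) (6,34.5)
edge 0: (0.5,31.5)→(5,0)  cross = 0.5·0 − 5·31.5 = -157.5000; (r_i+r_j)·cross = 5.5·-157.5000 = -866.2500
edge 1: (5,0)→(6.5,2)  cross = 5·2 − 6.5·0 = 10.0000; (r_i+r_j)·cross = 11.5·10.0000 = 115.0000
edge 2: (6.5,2)→(19.5,20.5)  cross = 6.5·20.5 − 19.5·2 = 94.2500; (r_i+r_j)·cross = 26·94.2500 = 2450.5000
edge 3: (19.5,20.5)→(18.5,30.5)  cross = 19.5·30.5 − 18.5·20.5 = 215.5000; (r_i+r_j)·cross = 38·215.5000 = 8189.0000
edge 4: (18.5,30.5)→(17.5,32.5)  cross = 18.5·32.5 − 17.5·30.5 = 67.5000; (r_i+r_j)·cross = 36·67.5000 = 2430.0000
edge 5: (17.5,32.5)→(10,34)  cross = 17.5·34 − 10·32.5 = 270.0000; (r_i+r_j)·cross = 27.5·270.0000 = 7425.0000
edge 6: (10,34)→(6,34.5)  cross = 10·34.5 − 6·34 = 141.0000; (r_i+r_j)·cross = 16·141.0000 = 2256.0000
edge 7: (6,34.5)→(0.5,31.5)  cross = 6·31.5 − 0.5·34.5 = 171.7500; (r_i+r_j)·cross = 6.5·171.7500 = 1116.3750
Σcross = 812.5000 → A = |Σcross|/2 = 406.2500 mm²
Σ(r_i+r_j)·cross = 23115.6250 → first moment M = |Σ|/6 = 3852.6042
R_c = M/A = 3852.6042/406.2500 = 9.4833 mm
θ = 70° = 1.221730 rad
V = θ·R_c·A = 1.221730·9.4833·406.2500 = 4706.844 mm³

Volume = 4706.844 mm³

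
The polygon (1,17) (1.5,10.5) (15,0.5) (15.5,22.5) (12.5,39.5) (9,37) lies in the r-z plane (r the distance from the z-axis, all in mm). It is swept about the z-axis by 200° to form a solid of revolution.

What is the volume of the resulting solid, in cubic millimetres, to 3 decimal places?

Volume = 11729.776 mm³

Profile (r,z), 6 vertices: (1,17) (1.5,10.5) (15,0.5) (15.5,22.5) (12.5,39.5) (9,37)
edge 0: (1,17)→(1.5,10.5)  cross = 1·10.5 − 1.5·17 = -15.0000; (r_i+r_j)·cross = 2.5·-15.0000 = -37.5000
edge 1: (1.5,10.5)→(15,0.5)  cross = 1.5·0.5 − 15·10.5 = -156.7500; (r_i+r_j)·cross = 16.5·-156.7500 = -2586.3750
edge 2: (15,0.5)→(15.5,22.5)  cross = 15·22.5 − 15.5·0.5 = 329.7500; (r_i+r_j)·cross = 30.5·329.7500 = 10057.3750
edge 3: (15.5,22.5)→(12.5,39.5)  cross = 15.5·39.5 − 12.5·22.5 = 331.0000; (r_i+r_j)·cross = 28·331.0000 = 9268.0000
edge 4: (12.5,39.5)→(9,37)  cross = 12.5·37 − 9·39.5 = 107.0000; (r_i+r_j)·cross = 21.5·107.0000 = 2300.5000
edge 5: (9,37)→(1,17)  cross = 9·17 − 1·37 = 116.0000; (r_i+r_j)·cross = 10·116.0000 = 1160.0000
Σcross = 712.0000 → A = |Σcross|/2 = 356.0000 mm²
Σ(r_i+r_j)·cross = 20162.0000 → first moment M = |Σ|/6 = 3360.3333
R_c = M/A = 3360.3333/356.0000 = 9.4391 mm
θ = 200° = 3.490659 rad
V = θ·R_c·A = 3.490659·9.4391·356.0000 = 11729.776 mm³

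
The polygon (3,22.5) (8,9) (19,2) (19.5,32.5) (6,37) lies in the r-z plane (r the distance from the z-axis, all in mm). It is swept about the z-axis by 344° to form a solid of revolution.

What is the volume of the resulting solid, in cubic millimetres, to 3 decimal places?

Profile (r,z), 5 vertices: (3,22.5) (8,9) (19,2) (19.5,32.5) (6,37)
edge 0: (3,22.5)→(8,9)  cross = 3·9 − 8·22.5 = -153.0000; (r_i+r_j)·cross = 11·-153.0000 = -1683.0000
edge 1: (8,9)→(19,2)  cross = 8·2 − 19·9 = -155.0000; (r_i+r_j)·cross = 27·-155.0000 = -4185.0000
edge 2: (19,2)→(19.5,32.5)  cross = 19·32.5 − 19.5·2 = 578.5000; (r_i+r_j)·cross = 38.5·578.5000 = 22272.2500
edge 3: (19.5,32.5)→(6,37)  cross = 19.5·37 − 6·32.5 = 526.5000; (r_i+r_j)·cross = 25.5·526.5000 = 13425.7500
edge 4: (6,37)→(3,22.5)  cross = 6·22.5 − 3·37 = 24.0000; (r_i+r_j)·cross = 9·24.0000 = 216.0000
Σcross = 821.0000 → A = |Σcross|/2 = 410.5000 mm²
Σ(r_i+r_j)·cross = 30046.0000 → first moment M = |Σ|/6 = 5007.6667
R_c = M/A = 5007.6667/410.5000 = 12.1989 mm
θ = 344° = 6.003933 rad
V = θ·R_c·A = 6.003933·12.1989·410.5000 = 30065.693 mm³

Volume = 30065.693 mm³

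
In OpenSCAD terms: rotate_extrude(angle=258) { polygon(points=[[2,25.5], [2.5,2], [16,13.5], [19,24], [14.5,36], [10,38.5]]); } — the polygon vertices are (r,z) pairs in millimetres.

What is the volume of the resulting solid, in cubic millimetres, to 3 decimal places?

Volume = 16867.392 mm³

Profile (r,z), 6 vertices: (2,25.5) (2.5,2) (16,13.5) (19,24) (14.5,36) (10,38.5)
edge 0: (2,25.5)→(2.5,2)  cross = 2·2 − 2.5·25.5 = -59.7500; (r_i+r_j)·cross = 4.5·-59.7500 = -268.8750
edge 1: (2.5,2)→(16,13.5)  cross = 2.5·13.5 − 16·2 = 1.7500; (r_i+r_j)·cross = 18.5·1.7500 = 32.3750
edge 2: (16,13.5)→(19,24)  cross = 16·24 − 19·13.5 = 127.5000; (r_i+r_j)·cross = 35·127.5000 = 4462.5000
edge 3: (19,24)→(14.5,36)  cross = 19·36 − 14.5·24 = 336.0000; (r_i+r_j)·cross = 33.5·336.0000 = 11256.0000
edge 4: (14.5,36)→(10,38.5)  cross = 14.5·38.5 − 10·36 = 198.2500; (r_i+r_j)·cross = 24.5·198.2500 = 4857.1250
edge 5: (10,38.5)→(2,25.5)  cross = 10·25.5 − 2·38.5 = 178.0000; (r_i+r_j)·cross = 12·178.0000 = 2136.0000
Σcross = 781.7500 → A = |Σcross|/2 = 390.8750 mm²
Σ(r_i+r_j)·cross = 22475.1250 → first moment M = |Σ|/6 = 3745.8542
R_c = M/A = 3745.8542/390.8750 = 9.5833 mm
θ = 258° = 4.502949 rad
V = θ·R_c·A = 4.502949·9.5833·390.8750 = 16867.392 mm³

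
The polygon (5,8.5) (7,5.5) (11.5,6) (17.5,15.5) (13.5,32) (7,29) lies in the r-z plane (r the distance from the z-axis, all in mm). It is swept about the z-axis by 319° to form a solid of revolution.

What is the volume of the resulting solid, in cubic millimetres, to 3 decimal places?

Volume = 13573.926 mm³

Profile (r,z), 6 vertices: (5,8.5) (7,5.5) (11.5,6) (17.5,15.5) (13.5,32) (7,29)
edge 0: (5,8.5)→(7,5.5)  cross = 5·5.5 − 7·8.5 = -32.0000; (r_i+r_j)·cross = 12·-32.0000 = -384.0000
edge 1: (7,5.5)→(11.5,6)  cross = 7·6 − 11.5·5.5 = -21.2500; (r_i+r_j)·cross = 18.5·-21.2500 = -393.1250
edge 2: (11.5,6)→(17.5,15.5)  cross = 11.5·15.5 − 17.5·6 = 73.2500; (r_i+r_j)·cross = 29·73.2500 = 2124.2500
edge 3: (17.5,15.5)→(13.5,32)  cross = 17.5·32 − 13.5·15.5 = 350.7500; (r_i+r_j)·cross = 31·350.7500 = 10873.2500
edge 4: (13.5,32)→(7,29)  cross = 13.5·29 − 7·32 = 167.5000; (r_i+r_j)·cross = 20.5·167.5000 = 3433.7500
edge 5: (7,29)→(5,8.5)  cross = 7·8.5 − 5·29 = -85.5000; (r_i+r_j)·cross = 12·-85.5000 = -1026.0000
Σcross = 452.7500 → A = |Σcross|/2 = 226.3750 mm²
Σ(r_i+r_j)·cross = 14628.1250 → first moment M = |Σ|/6 = 2438.0208
R_c = M/A = 2438.0208/226.3750 = 10.7698 mm
θ = 319° = 5.567600 rad
V = θ·R_c·A = 5.567600·10.7698·226.3750 = 13573.926 mm³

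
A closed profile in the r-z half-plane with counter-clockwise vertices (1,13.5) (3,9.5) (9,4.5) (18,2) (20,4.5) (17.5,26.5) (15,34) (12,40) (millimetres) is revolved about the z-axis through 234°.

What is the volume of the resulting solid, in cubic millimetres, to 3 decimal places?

Profile (r,z), 8 vertices: (1,13.5) (3,9.5) (9,4.5) (18,2) (20,4.5) (17.5,26.5) (15,34) (12,40)
edge 0: (1,13.5)→(3,9.5)  cross = 1·9.5 − 3·13.5 = -31.0000; (r_i+r_j)·cross = 4·-31.0000 = -124.0000
edge 1: (3,9.5)→(9,4.5)  cross = 3·4.5 − 9·9.5 = -72.0000; (r_i+r_j)·cross = 12·-72.0000 = -864.0000
edge 2: (9,4.5)→(18,2)  cross = 9·2 − 18·4.5 = -63.0000; (r_i+r_j)·cross = 27·-63.0000 = -1701.0000
edge 3: (18,2)→(20,4.5)  cross = 18·4.5 − 20·2 = 41.0000; (r_i+r_j)·cross = 38·41.0000 = 1558.0000
edge 4: (20,4.5)→(17.5,26.5)  cross = 20·26.5 − 17.5·4.5 = 451.2500; (r_i+r_j)·cross = 37.5·451.2500 = 16921.8750
edge 5: (17.5,26.5)→(15,34)  cross = 17.5·34 − 15·26.5 = 197.5000; (r_i+r_j)·cross = 32.5·197.5000 = 6418.7500
edge 6: (15,34)→(12,40)  cross = 15·40 − 12·34 = 192.0000; (r_i+r_j)·cross = 27·192.0000 = 5184.0000
edge 7: (12,40)→(1,13.5)  cross = 12·13.5 − 1·40 = 122.0000; (r_i+r_j)·cross = 13·122.0000 = 1586.0000
Σcross = 837.7500 → A = |Σcross|/2 = 418.8750 mm²
Σ(r_i+r_j)·cross = 28979.6250 → first moment M = |Σ|/6 = 4829.9375
R_c = M/A = 4829.9375/418.8750 = 11.5307 mm
θ = 234° = 4.084070 rad
V = θ·R_c·A = 4.084070·11.5307·418.8750 = 19725.805 mm³

Volume = 19725.805 mm³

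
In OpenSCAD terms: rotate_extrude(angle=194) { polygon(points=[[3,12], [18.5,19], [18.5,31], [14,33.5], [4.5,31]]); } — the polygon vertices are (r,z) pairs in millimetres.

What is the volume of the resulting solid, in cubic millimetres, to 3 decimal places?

Volume = 8832.221 mm³

Profile (r,z), 5 vertices: (3,12) (18.5,19) (18.5,31) (14,33.5) (4.5,31)
edge 0: (3,12)→(18.5,19)  cross = 3·19 − 18.5·12 = -165.0000; (r_i+r_j)·cross = 21.5·-165.0000 = -3547.5000
edge 1: (18.5,19)→(18.5,31)  cross = 18.5·31 − 18.5·19 = 222.0000; (r_i+r_j)·cross = 37·222.0000 = 8214.0000
edge 2: (18.5,31)→(14,33.5)  cross = 18.5·33.5 − 14·31 = 185.7500; (r_i+r_j)·cross = 32.5·185.7500 = 6036.8750
edge 3: (14,33.5)→(4.5,31)  cross = 14·31 − 4.5·33.5 = 283.2500; (r_i+r_j)·cross = 18.5·283.2500 = 5240.1250
edge 4: (4.5,31)→(3,12)  cross = 4.5·12 − 3·31 = -39.0000; (r_i+r_j)·cross = 7.5·-39.0000 = -292.5000
Σcross = 487.0000 → A = |Σcross|/2 = 243.5000 mm²
Σ(r_i+r_j)·cross = 15651.0000 → first moment M = |Σ|/6 = 2608.5000
R_c = M/A = 2608.5000/243.5000 = 10.7125 mm
θ = 194° = 3.385939 rad
V = θ·R_c·A = 3.385939·10.7125·243.5000 = 8832.221 mm³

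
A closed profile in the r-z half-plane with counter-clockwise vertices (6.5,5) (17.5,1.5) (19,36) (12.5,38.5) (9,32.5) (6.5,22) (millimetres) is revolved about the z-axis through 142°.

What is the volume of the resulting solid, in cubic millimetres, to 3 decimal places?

Profile (r,z), 6 vertices: (6.5,5) (17.5,1.5) (19,36) (12.5,38.5) (9,32.5) (6.5,22)
edge 0: (6.5,5)→(17.5,1.5)  cross = 6.5·1.5 − 17.5·5 = -77.7500; (r_i+r_j)·cross = 24·-77.7500 = -1866.0000
edge 1: (17.5,1.5)→(19,36)  cross = 17.5·36 − 19·1.5 = 601.5000; (r_i+r_j)·cross = 36.5·601.5000 = 21954.7500
edge 2: (19,36)→(12.5,38.5)  cross = 19·38.5 − 12.5·36 = 281.5000; (r_i+r_j)·cross = 31.5·281.5000 = 8867.2500
edge 3: (12.5,38.5)→(9,32.5)  cross = 12.5·32.5 − 9·38.5 = 59.7500; (r_i+r_j)·cross = 21.5·59.7500 = 1284.6250
edge 4: (9,32.5)→(6.5,22)  cross = 9·22 − 6.5·32.5 = -13.2500; (r_i+r_j)·cross = 15.5·-13.2500 = -205.3750
edge 5: (6.5,22)→(6.5,5)  cross = 6.5·5 − 6.5·22 = -110.5000; (r_i+r_j)·cross = 13·-110.5000 = -1436.5000
Σcross = 741.2500 → A = |Σcross|/2 = 370.6250 mm²
Σ(r_i+r_j)·cross = 28598.7500 → first moment M = |Σ|/6 = 4766.4583
R_c = M/A = 4766.4583/370.6250 = 12.8606 mm
θ = 142° = 2.478368 rad
V = θ·R_c·A = 2.478368·12.8606·370.6250 = 11813.036 mm³

Volume = 11813.036 mm³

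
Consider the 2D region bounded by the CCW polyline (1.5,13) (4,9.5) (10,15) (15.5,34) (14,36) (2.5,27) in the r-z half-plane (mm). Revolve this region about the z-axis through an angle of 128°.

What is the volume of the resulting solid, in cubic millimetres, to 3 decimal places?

Profile (r,z), 6 vertices: (1.5,13) (4,9.5) (10,15) (15.5,34) (14,36) (2.5,27)
edge 0: (1.5,13)→(4,9.5)  cross = 1.5·9.5 − 4·13 = -37.7500; (r_i+r_j)·cross = 5.5·-37.7500 = -207.6250
edge 1: (4,9.5)→(10,15)  cross = 4·15 − 10·9.5 = -35.0000; (r_i+r_j)·cross = 14·-35.0000 = -490.0000
edge 2: (10,15)→(15.5,34)  cross = 10·34 − 15.5·15 = 107.5000; (r_i+r_j)·cross = 25.5·107.5000 = 2741.2500
edge 3: (15.5,34)→(14,36)  cross = 15.5·36 − 14·34 = 82.0000; (r_i+r_j)·cross = 29.5·82.0000 = 2419.0000
edge 4: (14,36)→(2.5,27)  cross = 14·27 − 2.5·36 = 288.0000; (r_i+r_j)·cross = 16.5·288.0000 = 4752.0000
edge 5: (2.5,27)→(1.5,13)  cross = 2.5·13 − 1.5·27 = -8.0000; (r_i+r_j)·cross = 4·-8.0000 = -32.0000
Σcross = 396.7500 → A = |Σcross|/2 = 198.3750 mm²
Σ(r_i+r_j)·cross = 9182.6250 → first moment M = |Σ|/6 = 1530.4375
R_c = M/A = 1530.4375/198.3750 = 7.7149 mm
θ = 128° = 2.234021 rad
V = θ·R_c·A = 2.234021·7.7149·198.3750 = 3419.030 mm³

Volume = 3419.030 mm³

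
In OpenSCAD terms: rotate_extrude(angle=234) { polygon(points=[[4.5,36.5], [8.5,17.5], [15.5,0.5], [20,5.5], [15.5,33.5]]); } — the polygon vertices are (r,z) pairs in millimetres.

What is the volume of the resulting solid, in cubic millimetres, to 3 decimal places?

Profile (r,z), 5 vertices: (4.5,36.5) (8.5,17.5) (15.5,0.5) (20,5.5) (15.5,33.5)
edge 0: (4.5,36.5)→(8.5,17.5)  cross = 4.5·17.5 − 8.5·36.5 = -231.5000; (r_i+r_j)·cross = 13·-231.5000 = -3009.5000
edge 1: (8.5,17.5)→(15.5,0.5)  cross = 8.5·0.5 − 15.5·17.5 = -267.0000; (r_i+r_j)·cross = 24·-267.0000 = -6408.0000
edge 2: (15.5,0.5)→(20,5.5)  cross = 15.5·5.5 − 20·0.5 = 75.2500; (r_i+r_j)·cross = 35.5·75.2500 = 2671.3750
edge 3: (20,5.5)→(15.5,33.5)  cross = 20·33.5 − 15.5·5.5 = 584.7500; (r_i+r_j)·cross = 35.5·584.7500 = 20758.6250
edge 4: (15.5,33.5)→(4.5,36.5)  cross = 15.5·36.5 − 4.5·33.5 = 415.0000; (r_i+r_j)·cross = 20·415.0000 = 8300.0000
Σcross = 576.5000 → A = |Σcross|/2 = 288.2500 mm²
Σ(r_i+r_j)·cross = 22312.5000 → first moment M = |Σ|/6 = 3718.7500
R_c = M/A = 3718.7500/288.2500 = 12.9011 mm
θ = 234° = 4.084070 rad
V = θ·R_c·A = 4.084070·12.9011·288.2500 = 15187.637 mm³

Volume = 15187.637 mm³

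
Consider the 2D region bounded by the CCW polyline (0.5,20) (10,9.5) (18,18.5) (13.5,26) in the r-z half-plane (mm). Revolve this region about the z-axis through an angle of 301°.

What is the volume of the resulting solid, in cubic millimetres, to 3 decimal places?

Profile (r,z), 4 vertices: (0.5,20) (10,9.5) (18,18.5) (13.5,26)
edge 0: (0.5,20)→(10,9.5)  cross = 0.5·9.5 − 10·20 = -195.2500; (r_i+r_j)·cross = 10.5·-195.2500 = -2050.1250
edge 1: (10,9.5)→(18,18.5)  cross = 10·18.5 − 18·9.5 = 14.0000; (r_i+r_j)·cross = 28·14.0000 = 392.0000
edge 2: (18,18.5)→(13.5,26)  cross = 18·26 − 13.5·18.5 = 218.2500; (r_i+r_j)·cross = 31.5·218.2500 = 6874.8750
edge 3: (13.5,26)→(0.5,20)  cross = 13.5·20 − 0.5·26 = 257.0000; (r_i+r_j)·cross = 14·257.0000 = 3598.0000
Σcross = 294.0000 → A = |Σcross|/2 = 147.0000 mm²
Σ(r_i+r_j)·cross = 8814.7500 → first moment M = |Σ|/6 = 1469.1250
R_c = M/A = 1469.1250/147.0000 = 9.9940 mm
θ = 301° = 5.253441 rad
V = θ·R_c·A = 5.253441·9.9940·147.0000 = 7717.962 mm³

Volume = 7717.962 mm³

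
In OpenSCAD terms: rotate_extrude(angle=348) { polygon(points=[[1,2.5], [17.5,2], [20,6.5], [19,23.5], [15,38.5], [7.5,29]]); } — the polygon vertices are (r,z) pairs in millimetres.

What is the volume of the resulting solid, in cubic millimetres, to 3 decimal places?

Volume = 31984.598 mm³

Profile (r,z), 6 vertices: (1,2.5) (17.5,2) (20,6.5) (19,23.5) (15,38.5) (7.5,29)
edge 0: (1,2.5)→(17.5,2)  cross = 1·2 − 17.5·2.5 = -41.7500; (r_i+r_j)·cross = 18.5·-41.7500 = -772.3750
edge 1: (17.5,2)→(20,6.5)  cross = 17.5·6.5 − 20·2 = 73.7500; (r_i+r_j)·cross = 37.5·73.7500 = 2765.6250
edge 2: (20,6.5)→(19,23.5)  cross = 20·23.5 − 19·6.5 = 346.5000; (r_i+r_j)·cross = 39·346.5000 = 13513.5000
edge 3: (19,23.5)→(15,38.5)  cross = 19·38.5 − 15·23.5 = 379.0000; (r_i+r_j)·cross = 34·379.0000 = 12886.0000
edge 4: (15,38.5)→(7.5,29)  cross = 15·29 − 7.5·38.5 = 146.2500; (r_i+r_j)·cross = 22.5·146.2500 = 3290.6250
edge 5: (7.5,29)→(1,2.5)  cross = 7.5·2.5 − 1·29 = -10.2500; (r_i+r_j)·cross = 8.5·-10.2500 = -87.1250
Σcross = 893.5000 → A = |Σcross|/2 = 446.7500 mm²
Σ(r_i+r_j)·cross = 31596.2500 → first moment M = |Σ|/6 = 5266.0417
R_c = M/A = 5266.0417/446.7500 = 11.7874 mm
θ = 348° = 6.073746 rad
V = θ·R_c·A = 6.073746·11.7874·446.7500 = 31984.598 mm³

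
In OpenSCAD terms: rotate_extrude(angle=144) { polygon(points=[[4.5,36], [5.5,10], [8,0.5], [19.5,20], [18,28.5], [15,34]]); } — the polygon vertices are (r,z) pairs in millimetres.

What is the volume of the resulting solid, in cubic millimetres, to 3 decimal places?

Profile (r,z), 6 vertices: (4.5,36) (5.5,10) (8,0.5) (19.5,20) (18,28.5) (15,34)
edge 0: (4.5,36)→(5.5,10)  cross = 4.5·10 − 5.5·36 = -153.0000; (r_i+r_j)·cross = 10·-153.0000 = -1530.0000
edge 1: (5.5,10)→(8,0.5)  cross = 5.5·0.5 − 8·10 = -77.2500; (r_i+r_j)·cross = 13.5·-77.2500 = -1042.8750
edge 2: (8,0.5)→(19.5,20)  cross = 8·20 − 19.5·0.5 = 150.2500; (r_i+r_j)·cross = 27.5·150.2500 = 4131.8750
edge 3: (19.5,20)→(18,28.5)  cross = 19.5·28.5 − 18·20 = 195.7500; (r_i+r_j)·cross = 37.5·195.7500 = 7340.6250
edge 4: (18,28.5)→(15,34)  cross = 18·34 − 15·28.5 = 184.5000; (r_i+r_j)·cross = 33·184.5000 = 6088.5000
edge 5: (15,34)→(4.5,36)  cross = 15·36 − 4.5·34 = 387.0000; (r_i+r_j)·cross = 19.5·387.0000 = 7546.5000
Σcross = 687.2500 → A = |Σcross|/2 = 343.6250 mm²
Σ(r_i+r_j)·cross = 22534.6250 → first moment M = |Σ|/6 = 3755.7708
R_c = M/A = 3755.7708/343.6250 = 10.9299 mm
θ = 144° = 2.513274 rad
V = θ·R_c·A = 2.513274·10.9299·343.6250 = 9439.282 mm³

Volume = 9439.282 mm³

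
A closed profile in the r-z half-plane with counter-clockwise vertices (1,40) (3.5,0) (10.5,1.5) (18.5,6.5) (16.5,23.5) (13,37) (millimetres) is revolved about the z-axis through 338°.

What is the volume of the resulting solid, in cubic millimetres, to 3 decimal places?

Profile (r,z), 6 vertices: (1,40) (3.5,0) (10.5,1.5) (18.5,6.5) (16.5,23.5) (13,37)
edge 0: (1,40)→(3.5,0)  cross = 1·0 − 3.5·40 = -140.0000; (r_i+r_j)·cross = 4.5·-140.0000 = -630.0000
edge 1: (3.5,0)→(10.5,1.5)  cross = 3.5·1.5 − 10.5·0 = 5.2500; (r_i+r_j)·cross = 14·5.2500 = 73.5000
edge 2: (10.5,1.5)→(18.5,6.5)  cross = 10.5·6.5 − 18.5·1.5 = 40.5000; (r_i+r_j)·cross = 29·40.5000 = 1174.5000
edge 3: (18.5,6.5)→(16.5,23.5)  cross = 18.5·23.5 − 16.5·6.5 = 327.5000; (r_i+r_j)·cross = 35·327.5000 = 11462.5000
edge 4: (16.5,23.5)→(13,37)  cross = 16.5·37 − 13·23.5 = 305.0000; (r_i+r_j)·cross = 29.5·305.0000 = 8997.5000
edge 5: (13,37)→(1,40)  cross = 13·40 − 1·37 = 483.0000; (r_i+r_j)·cross = 14·483.0000 = 6762.0000
Σcross = 1021.2500 → A = |Σcross|/2 = 510.6250 mm²
Σ(r_i+r_j)·cross = 27840.0000 → first moment M = |Σ|/6 = 4640.0000
R_c = M/A = 4640.0000/510.6250 = 9.0869 mm
θ = 338° = 5.899213 rad
V = θ·R_c·A = 5.899213·9.0869·510.6250 = 27372.348 mm³

Volume = 27372.348 mm³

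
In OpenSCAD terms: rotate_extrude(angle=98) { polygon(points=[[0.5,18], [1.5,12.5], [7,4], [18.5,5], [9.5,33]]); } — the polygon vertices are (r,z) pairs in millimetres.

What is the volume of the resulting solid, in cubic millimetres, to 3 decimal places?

Profile (r,z), 5 vertices: (0.5,18) (1.5,12.5) (7,4) (18.5,5) (9.5,33)
edge 0: (0.5,18)→(1.5,12.5)  cross = 0.5·12.5 − 1.5·18 = -20.7500; (r_i+r_j)·cross = 2·-20.7500 = -41.5000
edge 1: (1.5,12.5)→(7,4)  cross = 1.5·4 − 7·12.5 = -81.5000; (r_i+r_j)·cross = 8.5·-81.5000 = -692.7500
edge 2: (7,4)→(18.5,5)  cross = 7·5 − 18.5·4 = -39.0000; (r_i+r_j)·cross = 25.5·-39.0000 = -994.5000
edge 3: (18.5,5)→(9.5,33)  cross = 18.5·33 − 9.5·5 = 563.0000; (r_i+r_j)·cross = 28·563.0000 = 15764.0000
edge 4: (9.5,33)→(0.5,18)  cross = 9.5·18 − 0.5·33 = 154.5000; (r_i+r_j)·cross = 10·154.5000 = 1545.0000
Σcross = 576.2500 → A = |Σcross|/2 = 288.1250 mm²
Σ(r_i+r_j)·cross = 15580.2500 → first moment M = |Σ|/6 = 2596.7083
R_c = M/A = 2596.7083/288.1250 = 9.0124 mm
θ = 98° = 1.710423 rad
V = θ·R_c·A = 1.710423·9.0124·288.1250 = 4441.469 mm³

Volume = 4441.469 mm³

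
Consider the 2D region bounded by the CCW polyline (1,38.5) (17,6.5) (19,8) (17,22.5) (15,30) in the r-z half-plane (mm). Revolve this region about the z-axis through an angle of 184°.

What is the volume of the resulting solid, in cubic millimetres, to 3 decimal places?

Profile (r,z), 5 vertices: (1,38.5) (17,6.5) (19,8) (17,22.5) (15,30)
edge 0: (1,38.5)→(17,6.5)  cross = 1·6.5 − 17·38.5 = -648.0000; (r_i+r_j)·cross = 18·-648.0000 = -11664.0000
edge 1: (17,6.5)→(19,8)  cross = 17·8 − 19·6.5 = 12.5000; (r_i+r_j)·cross = 36·12.5000 = 450.0000
edge 2: (19,8)→(17,22.5)  cross = 19·22.5 − 17·8 = 291.5000; (r_i+r_j)·cross = 36·291.5000 = 10494.0000
edge 3: (17,22.5)→(15,30)  cross = 17·30 − 15·22.5 = 172.5000; (r_i+r_j)·cross = 32·172.5000 = 5520.0000
edge 4: (15,30)→(1,38.5)  cross = 15·38.5 − 1·30 = 547.5000; (r_i+r_j)·cross = 16·547.5000 = 8760.0000
Σcross = 376.0000 → A = |Σcross|/2 = 188.0000 mm²
Σ(r_i+r_j)·cross = 13560.0000 → first moment M = |Σ|/6 = 2260.0000
R_c = M/A = 2260.0000/188.0000 = 12.0213 mm
θ = 184° = 3.211406 rad
V = θ·R_c·A = 3.211406·12.0213·188.0000 = 7257.777 mm³

Volume = 7257.777 mm³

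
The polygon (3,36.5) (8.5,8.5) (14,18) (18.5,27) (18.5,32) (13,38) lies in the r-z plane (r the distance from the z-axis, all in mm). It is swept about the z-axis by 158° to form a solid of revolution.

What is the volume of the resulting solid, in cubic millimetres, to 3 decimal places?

Profile (r,z), 6 vertices: (3,36.5) (8.5,8.5) (14,18) (18.5,27) (18.5,32) (13,38)
edge 0: (3,36.5)→(8.5,8.5)  cross = 3·8.5 − 8.5·36.5 = -284.7500; (r_i+r_j)·cross = 11.5·-284.7500 = -3274.6250
edge 1: (8.5,8.5)→(14,18)  cross = 8.5·18 − 14·8.5 = 34.0000; (r_i+r_j)·cross = 22.5·34.0000 = 765.0000
edge 2: (14,18)→(18.5,27)  cross = 14·27 − 18.5·18 = 45.0000; (r_i+r_j)·cross = 32.5·45.0000 = 1462.5000
edge 3: (18.5,27)→(18.5,32)  cross = 18.5·32 − 18.5·27 = 92.5000; (r_i+r_j)·cross = 37·92.5000 = 3422.5000
edge 4: (18.5,32)→(13,38)  cross = 18.5·38 − 13·32 = 287.0000; (r_i+r_j)·cross = 31.5·287.0000 = 9040.5000
edge 5: (13,38)→(3,36.5)  cross = 13·36.5 − 3·38 = 360.5000; (r_i+r_j)·cross = 16·360.5000 = 5768.0000
Σcross = 534.2500 → A = |Σcross|/2 = 267.1250 mm²
Σ(r_i+r_j)·cross = 17183.8750 → first moment M = |Σ|/6 = 2863.9792
R_c = M/A = 2863.9792/267.1250 = 10.7215 mm
θ = 158° = 2.757620 rad
V = θ·R_c·A = 2.757620·10.7215·267.1250 = 7897.767 mm³

Volume = 7897.767 mm³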